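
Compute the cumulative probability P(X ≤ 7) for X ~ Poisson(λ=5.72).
0.781547

We have X ~ Poisson(λ=5.72).

The CDF gives us P(X ≤ k).

Using the CDF:
P(X ≤ 7) = 0.781547

This means there's approximately a 78.2% chance that X is at most 7.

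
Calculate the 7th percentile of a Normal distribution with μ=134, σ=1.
132.5242

We have X ~ Normal(μ=134, σ=1).

We want to find x such that P(X ≤ x) = 0.07.

This is the 7th percentile, which means 7% of values fall below this point.

Using the inverse CDF (quantile function):
x = F⁻¹(0.07) = 132.5242

Verification: P(X ≤ 132.5242) = 0.07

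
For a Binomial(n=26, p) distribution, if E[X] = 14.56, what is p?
p = 0.56

For a Binomial(n, p) distribution:
E[X] = n × p

Given n = 26 and E[X] = 14.56:
14.56 = 26 × p
p = 14.56 / 26 = 0.56

Verification: Binomial(26, 0.56) has E[X] = 14.56 ✓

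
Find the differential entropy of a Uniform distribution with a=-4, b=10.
2.6391 nats

We have X ~ Uniform(a=-4, b=10).

The differential entropy measures the uncertainty or information content of the distribution.

For a Uniform distribution with a=-4, b=10:
h(X) = 2.6391 nats

(In bits, this would be 3.8074 bits.)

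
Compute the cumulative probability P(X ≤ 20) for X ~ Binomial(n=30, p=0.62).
0.759910

We have X ~ Binomial(n=30, p=0.62).

The CDF gives us P(X ≤ k).

Using the CDF:
P(X ≤ 20) = 0.759910

This means there's approximately a 76.0% chance that X is at most 20.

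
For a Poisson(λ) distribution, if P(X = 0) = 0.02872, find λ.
λ = 3.5502

For a Poisson(λ) distribution, the PMF at 0 is:
P(X = 0) = λ^0 e^(-λ) / 0! = e^(-λ)

Given P(X = 0) = 0.02872:
e^(-λ) = 0.02872
-λ = ln(0.02872)
λ = -ln(0.02872) = 3.5502

Verification: e^(-3.5502) = 0.02872 ✓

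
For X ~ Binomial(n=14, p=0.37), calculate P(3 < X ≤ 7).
0.721351

We have X ~ Binomial(n=14, p=0.37).

To find P(3 < X ≤ 7), we use:
P(3 < X ≤ 7) = P(X ≤ 7) - P(X ≤ 3)
                 = F(7) - F(3)
                 = 0.898767 - 0.177416
                 = 0.721351

So there's approximately a 72.1% chance that X falls in this range.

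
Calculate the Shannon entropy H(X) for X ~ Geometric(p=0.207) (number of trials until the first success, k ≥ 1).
2.4635 nats

We have X ~ Geometric(p=0.207) (number of trials until the first success, k ≥ 1).

The Shannon entropy measures the uncertainty or information content of the distribution.

For a Geometric distribution with p=0.207 (number of trials until the first success, k ≥ 1):
H(X) = 2.4635 nats

(In bits, this would be 3.5542 bits.)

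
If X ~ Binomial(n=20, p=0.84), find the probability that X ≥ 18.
0.357998

We have X ~ Binomial(n=20, p=0.84).

For discrete distributions, P(X ≥ 18) = 1 - P(X ≤ 17).

P(X ≤ 17) = 0.642002
P(X ≥ 18) = 1 - 0.642002 = 0.357998

So there's approximately a 35.8% chance that X is at least 18.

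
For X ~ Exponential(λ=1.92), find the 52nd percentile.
0.3823

We have X ~ Exponential(λ=1.92).

We want to find x such that P(X ≤ x) = 0.52.

This is the 52nd percentile, which means 52% of values fall below this point.

Using the inverse CDF (quantile function):
x = F⁻¹(0.52) = 0.3823

Verification: P(X ≤ 0.3823) = 0.52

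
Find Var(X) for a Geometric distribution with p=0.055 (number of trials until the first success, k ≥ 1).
312.3967

We have X ~ Geometric(p=0.055) (number of trials until the first success, k ≥ 1).

For a Geometric distribution with p=0.055 (number of trials until the first success, k ≥ 1):
Var(X) = 312.3967

The variance measures the spread of the distribution around the mean.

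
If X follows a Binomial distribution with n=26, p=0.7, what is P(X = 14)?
0.034810

We have X ~ Binomial(n=26, p=0.7).

For a Binomial distribution, the PMF gives us the probability of each outcome.

Using the PMF formula:
P(X = 14) = 0.034810

Rounded to 4 decimal places: 0.0348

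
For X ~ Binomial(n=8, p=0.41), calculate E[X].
3.2800

We have X ~ Binomial(n=8, p=0.41).

For a Binomial distribution with n=8, p=0.41:
E[X] = 3.2800

This is the expected (average) value of X.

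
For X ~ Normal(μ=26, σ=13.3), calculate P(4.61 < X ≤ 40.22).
0.803616

We have X ~ Normal(μ=26, σ=13.3).

To find P(4.61 < X ≤ 40.22), we use:
P(4.61 < X ≤ 40.22) = P(X ≤ 40.22) - P(X ≤ 4.61)
                 = F(40.22) - F(4.61)
                 = 0.857504 - 0.053888
                 = 0.803616

So there's approximately a 80.4% chance that X falls in this range.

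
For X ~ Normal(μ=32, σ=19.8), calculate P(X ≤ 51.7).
0.840120

We have X ~ Normal(μ=32, σ=19.8).

The CDF gives us P(X ≤ k).

Using the CDF:
P(X ≤ 51.7) = 0.840120

This means there's approximately a 84.0% chance that X is at most 51.7.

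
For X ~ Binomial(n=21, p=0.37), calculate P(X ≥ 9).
0.364487

We have X ~ Binomial(n=21, p=0.37).

For discrete distributions, P(X ≥ 9) = 1 - P(X ≤ 8).

P(X ≤ 8) = 0.635513
P(X ≥ 9) = 1 - 0.635513 = 0.364487

So there's approximately a 36.4% chance that X is at least 9.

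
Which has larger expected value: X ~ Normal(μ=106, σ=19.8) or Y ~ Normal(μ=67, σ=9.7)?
X has larger mean (106.0000 > 67.0000)

Compute the expected value for each distribution:

X ~ Normal(μ=106, σ=19.8):
E[X] = 106.0000

Y ~ Normal(μ=67, σ=9.7):
E[Y] = 67.0000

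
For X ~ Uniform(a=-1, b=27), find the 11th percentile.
2.0800

We have X ~ Uniform(a=-1, b=27).

We want to find x such that P(X ≤ x) = 0.11.

This is the 11th percentile, which means 11% of values fall below this point.

Using the inverse CDF (quantile function):
x = F⁻¹(0.11) = 2.0800

Verification: P(X ≤ 2.0800) = 0.11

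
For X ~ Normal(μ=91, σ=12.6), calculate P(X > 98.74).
0.269513

We have X ~ Normal(μ=91, σ=12.6).

P(X > 98.74) = 1 - P(X ≤ 98.74)
                = 1 - F(98.74)
                = 1 - 0.730487
                = 0.269513

So there's approximately a 27.0% chance that X exceeds 98.74.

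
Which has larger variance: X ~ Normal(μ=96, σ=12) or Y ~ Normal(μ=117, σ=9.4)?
X has larger variance (144.0000 > 88.3600)

Compute the variance for each distribution:

X ~ Normal(μ=96, σ=12):
Var(X) = 144.0000

Y ~ Normal(μ=117, σ=9.4):
Var(Y) = 88.3600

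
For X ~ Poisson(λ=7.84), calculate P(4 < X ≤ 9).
0.627101

We have X ~ Poisson(λ=7.84).

To find P(4 < X ≤ 9), we use:
P(4 < X ≤ 9) = P(X ≤ 9) - P(X ≤ 4)
                 = F(9) - F(4)
                 = 0.736268 - 0.109167
                 = 0.627101

So there's approximately a 62.7% chance that X falls in this range.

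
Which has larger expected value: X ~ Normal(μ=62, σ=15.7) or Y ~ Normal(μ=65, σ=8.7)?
Y has larger mean (65.0000 > 62.0000)

Compute the expected value for each distribution:

X ~ Normal(μ=62, σ=15.7):
E[X] = 62.0000

Y ~ Normal(μ=65, σ=8.7):
E[Y] = 65.0000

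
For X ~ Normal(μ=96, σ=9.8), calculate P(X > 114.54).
0.029256

We have X ~ Normal(μ=96, σ=9.8).

P(X > 114.54) = 1 - P(X ≤ 114.54)
                = 1 - F(114.54)
                = 1 - 0.970744
                = 0.029256

So there's approximately a 2.9% chance that X exceeds 114.54.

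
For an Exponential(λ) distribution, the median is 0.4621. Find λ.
λ = 1.5000

For X ~ Exponential(λ), the CDF is F(x) = 1 - e^(-λx).
The median m satisfies F(m) = 0.5:
1 - e^(-λm) = 0.5
e^(-λm) = 0.5
λm = ln(2)
m = ln(2) / λ

Given m = 0.4621:
λ = ln(2) / 0.4621 = 0.693147 / 0.4621 = 1.5000

Verification: ln(2) / 1.5000 = 0.4621 ✓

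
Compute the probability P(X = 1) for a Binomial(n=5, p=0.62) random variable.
0.064639

We have X ~ Binomial(n=5, p=0.62).

For a Binomial distribution, the PMF gives us the probability of each outcome.

Using the PMF formula:
P(X = 1) = 0.064639

Rounded to 4 decimal places: 0.0646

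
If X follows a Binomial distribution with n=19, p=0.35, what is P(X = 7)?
0.184401

We have X ~ Binomial(n=19, p=0.35).

For a Binomial distribution, the PMF gives us the probability of each outcome.

Using the PMF formula:
P(X = 7) = 0.184401

Rounded to 4 decimal places: 0.1844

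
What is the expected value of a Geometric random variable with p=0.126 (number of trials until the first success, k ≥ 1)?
7.9365

We have X ~ Geometric(p=0.126) (number of trials until the first success, k ≥ 1).

For a Geometric distribution with p=0.126 (number of trials until the first success, k ≥ 1):
E[X] = 7.9365

This is the expected (average) value of X.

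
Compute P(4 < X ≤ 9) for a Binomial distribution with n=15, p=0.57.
0.668213

We have X ~ Binomial(n=15, p=0.57).

To find P(4 < X ≤ 9), we use:
P(4 < X ≤ 9) = P(X ≤ 9) - P(X ≤ 4)
                 = F(9) - F(4)
                 = 0.685623 - 0.017410
                 = 0.668213

So there's approximately a 66.8% chance that X falls in this range.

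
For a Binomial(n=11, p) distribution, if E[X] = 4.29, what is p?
p = 0.39

For a Binomial(n, p) distribution:
E[X] = n × p

Given n = 11 and E[X] = 4.29:
4.29 = 11 × p
p = 4.29 / 11 = 0.39

Verification: Binomial(11, 0.39) has E[X] = 4.29 ✓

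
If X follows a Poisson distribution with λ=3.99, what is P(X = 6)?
0.103674

We have X ~ Poisson(λ=3.99).

For a Poisson distribution, the PMF gives us the probability of each outcome.

Using the PMF formula:
P(X = 6) = 0.103674

Rounded to 4 decimal places: 0.1037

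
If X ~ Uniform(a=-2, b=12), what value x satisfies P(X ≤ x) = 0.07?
-1.0200

We have X ~ Uniform(a=-2, b=12).

We want to find x such that P(X ≤ x) = 0.07.

This is the 7th percentile, which means 7% of values fall below this point.

Using the inverse CDF (quantile function):
x = F⁻¹(0.07) = -1.0200

Verification: P(X ≤ -1.0200) = 0.07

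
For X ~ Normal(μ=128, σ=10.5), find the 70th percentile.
133.5062

We have X ~ Normal(μ=128, σ=10.5).

We want to find x such that P(X ≤ x) = 0.7.

This is the 70th percentile, which means 70% of values fall below this point.

Using the inverse CDF (quantile function):
x = F⁻¹(0.7) = 133.5062

Verification: P(X ≤ 133.5062) = 0.7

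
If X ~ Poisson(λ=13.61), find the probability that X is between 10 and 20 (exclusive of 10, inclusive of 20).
0.759347

We have X ~ Poisson(λ=13.61).

To find P(10 < X ≤ 20), we use:
P(10 < X ≤ 20) = P(X ≤ 20) - P(X ≤ 10)
                 = F(20) - F(10)
                 = 0.962336 - 0.202990
                 = 0.759347

So there's approximately a 75.9% chance that X falls in this range.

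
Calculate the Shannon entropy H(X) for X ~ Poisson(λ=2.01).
1.7077 nats

We have X ~ Poisson(λ=2.01).

The Shannon entropy measures the uncertainty or information content of the distribution.

For a Poisson distribution with λ=2.01:
H(X) = 1.7077 nats

(In bits, this would be 2.4637 bits.)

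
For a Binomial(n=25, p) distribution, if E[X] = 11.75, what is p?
p = 0.47

For a Binomial(n, p) distribution:
E[X] = n × p

Given n = 25 and E[X] = 11.75:
11.75 = 25 × p
p = 11.75 / 25 = 0.47

Verification: Binomial(25, 0.47) has E[X] = 11.75 ✓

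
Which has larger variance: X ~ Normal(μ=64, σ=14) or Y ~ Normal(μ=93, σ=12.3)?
X has larger variance (196.0000 > 151.2900)

Compute the variance for each distribution:

X ~ Normal(μ=64, σ=14):
Var(X) = 196.0000

Y ~ Normal(μ=93, σ=12.3):
Var(Y) = 151.2900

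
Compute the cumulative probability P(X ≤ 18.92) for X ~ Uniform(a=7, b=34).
0.441481

We have X ~ Uniform(a=7, b=34).

The CDF gives us P(X ≤ k).

Using the CDF:
P(X ≤ 18.92) = 0.441481

This means there's approximately a 44.1% chance that X is at most 18.92.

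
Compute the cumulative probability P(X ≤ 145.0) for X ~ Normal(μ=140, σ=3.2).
0.940915

We have X ~ Normal(μ=140, σ=3.2).

The CDF gives us P(X ≤ k).

Using the CDF:
P(X ≤ 145.0) = 0.940915

This means there's approximately a 94.1% chance that X is at most 145.0.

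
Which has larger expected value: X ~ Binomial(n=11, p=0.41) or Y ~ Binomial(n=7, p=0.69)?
Y has larger mean (4.8300 > 4.5100)

Compute the expected value for each distribution:

X ~ Binomial(n=11, p=0.41):
E[X] = 4.5100

Y ~ Binomial(n=7, p=0.69):
E[Y] = 4.8300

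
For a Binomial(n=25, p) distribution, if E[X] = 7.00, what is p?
p = 0.28

For a Binomial(n, p) distribution:
E[X] = n × p

Given n = 25 and E[X] = 7.00:
7.00 = 25 × p
p = 7.00 / 25 = 0.28

Verification: Binomial(25, 0.28) has E[X] = 7.00 ✓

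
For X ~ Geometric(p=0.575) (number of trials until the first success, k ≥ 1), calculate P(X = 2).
0.244375

We have X ~ Geometric(p=0.575) (number of trials until the first success, k ≥ 1).

For a Geometric distribution, the PMF gives us the probability of each outcome.

Using the PMF formula:
P(X = 2) = 0.244375

Rounded to 4 decimal places: 0.2444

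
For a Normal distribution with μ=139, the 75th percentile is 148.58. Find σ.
σ = 14.2033

For X ~ Normal(μ, σ), the p-th percentile satisfies x = μ + z_p × σ,
where z_p = Φ⁻¹(p) is the standard normal quantile.

Step 1: z_{0.75} = Φ⁻¹(0.75) = 0.6745

Step 2: Solve for σ:
148.58 = 139 + 0.6745 × σ
σ = (148.58 - 139) / 0.6745
σ = 9.58 / 0.6745
σ = 14.2033

Verification: μ + z × σ = 139 + 0.6745 × 14.2033 = 148.58 ✓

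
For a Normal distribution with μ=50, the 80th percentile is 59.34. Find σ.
σ = 11.0976

For X ~ Normal(μ, σ), the p-th percentile satisfies x = μ + z_p × σ,
where z_p = Φ⁻¹(p) is the standard normal quantile.

Step 1: z_{0.8} = Φ⁻¹(0.8) = 0.8416

Step 2: Solve for σ:
59.34 = 50 + 0.8416 × σ
σ = (59.34 - 50) / 0.8416
σ = 9.34 / 0.8416
σ = 11.0976

Verification: μ + z × σ = 50 + 0.8416 × 11.0976 = 59.34 ✓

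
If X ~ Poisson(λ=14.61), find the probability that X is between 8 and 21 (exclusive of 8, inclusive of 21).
0.911897

We have X ~ Poisson(λ=14.61).

To find P(8 < X ≤ 21), we use:
P(8 < X ≤ 21) = P(X ≤ 21) - P(X ≤ 8)
                 = F(21) - F(8)
                 = 0.957653 - 0.045756
                 = 0.911897

So there's approximately a 91.2% chance that X falls in this range.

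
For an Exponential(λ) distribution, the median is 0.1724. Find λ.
λ = 4.0206

For X ~ Exponential(λ), the CDF is F(x) = 1 - e^(-λx).
The median m satisfies F(m) = 0.5:
1 - e^(-λm) = 0.5
e^(-λm) = 0.5
λm = ln(2)
m = ln(2) / λ

Given m = 0.1724:
λ = ln(2) / 0.1724 = 0.693147 / 0.1724 = 4.0206

Verification: ln(2) / 4.0206 = 0.1724 ✓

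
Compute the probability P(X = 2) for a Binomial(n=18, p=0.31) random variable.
0.038815

We have X ~ Binomial(n=18, p=0.31).

For a Binomial distribution, the PMF gives us the probability of each outcome.

Using the PMF formula:
P(X = 2) = 0.038815

Rounded to 4 decimal places: 0.0388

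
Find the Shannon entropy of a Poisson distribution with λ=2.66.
1.8652 nats

We have X ~ Poisson(λ=2.66).

The Shannon entropy measures the uncertainty or information content of the distribution.

For a Poisson distribution with λ=2.66:
H(X) = 1.8652 nats

(In bits, this would be 2.6909 bits.)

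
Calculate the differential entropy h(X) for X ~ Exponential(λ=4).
-0.3863 nats

We have X ~ Exponential(λ=4).

The differential entropy measures the uncertainty or information content of the distribution.

For an Exponential distribution with λ=4:
h(X) = -0.3863 nats

(In bits, this would be -0.5573 bits.)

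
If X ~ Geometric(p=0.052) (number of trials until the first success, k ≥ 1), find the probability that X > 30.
0.201488

We have X ~ Geometric(p=0.052) (number of trials until the first success, k ≥ 1).

P(X > 30) = 1 - P(X ≤ 30)
                = 1 - F(30)
                = 1 - 0.798512
                = 0.201488

So there's approximately a 20.1% chance that X exceeds 30.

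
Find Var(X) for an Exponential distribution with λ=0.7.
2.0408

We have X ~ Exponential(λ=0.7).

For an Exponential distribution with λ=0.7:
Var(X) = 2.0408

The variance measures the spread of the distribution around the mean.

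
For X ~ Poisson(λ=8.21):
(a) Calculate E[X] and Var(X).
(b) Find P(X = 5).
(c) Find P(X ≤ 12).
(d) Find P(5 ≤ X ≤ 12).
(a) E[X] = 8.2100, Var(X) = 8.2100
(b) P(X = 5) = 0.084523
(c) P(X ≤ 12) = 0.925561
(d) P(5 ≤ X ≤ 12) = 0.837337

We have X ~ Poisson(λ=8.21).

(a) Moments:
E[X] = 8.2100
Var(X) = 8.2100
σ = √Var(X) = 2.8653

(b) Point probability using PMF:
P(X = 5) = 0.084523

(c) Cumulative probability using CDF:
P(X ≤ 12) = F(12) = 0.925561

(d) Range probability:
P(5 ≤ X ≤ 12) = P(X ≤ 12) - P(X ≤ 4)
                   = F(12) - F(4)
                   = 0.925561 - 0.088224
                   = 0.837337

This means approximately 83.7% of outcomes fall in the interval [5, 12].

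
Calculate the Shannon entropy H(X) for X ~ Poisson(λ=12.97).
2.6936 nats

We have X ~ Poisson(λ=12.97).

The Shannon entropy measures the uncertainty or information content of the distribution.

For a Poisson distribution with λ=12.97:
H(X) = 2.6936 nats

(In bits, this would be 3.8860 bits.)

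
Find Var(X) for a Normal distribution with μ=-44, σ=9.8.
96.0400

We have X ~ Normal(μ=-44, σ=9.8).

For a Normal distribution with μ=-44, σ=9.8:
Var(X) = 96.0400

The variance measures the spread of the distribution around the mean.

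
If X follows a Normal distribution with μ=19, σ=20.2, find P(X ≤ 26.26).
0.640354

We have X ~ Normal(μ=19, σ=20.2).

The CDF gives us P(X ≤ k).

Using the CDF:
P(X ≤ 26.26) = 0.640354

This means there's approximately a 64.0% chance that X is at most 26.26.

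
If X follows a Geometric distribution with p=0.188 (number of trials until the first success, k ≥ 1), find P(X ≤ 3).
0.464613

We have X ~ Geometric(p=0.188) (number of trials until the first success, k ≥ 1).

The CDF gives us P(X ≤ k).

Using the CDF:
P(X ≤ 3) = 0.464613

This means there's approximately a 46.5% chance that X is at most 3.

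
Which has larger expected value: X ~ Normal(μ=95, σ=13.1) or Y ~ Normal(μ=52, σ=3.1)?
X has larger mean (95.0000 > 52.0000)

Compute the expected value for each distribution:

X ~ Normal(μ=95, σ=13.1):
E[X] = 95.0000

Y ~ Normal(μ=52, σ=3.1):
E[Y] = 52.0000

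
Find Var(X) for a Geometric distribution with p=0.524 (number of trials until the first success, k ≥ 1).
1.7336

We have X ~ Geometric(p=0.524) (number of trials until the first success, k ≥ 1).

For a Geometric distribution with p=0.524 (number of trials until the first success, k ≥ 1):
Var(X) = 1.7336

The variance measures the spread of the distribution around the mean.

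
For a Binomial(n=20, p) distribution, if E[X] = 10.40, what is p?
p = 0.52

For a Binomial(n, p) distribution:
E[X] = n × p

Given n = 20 and E[X] = 10.40:
10.40 = 20 × p
p = 10.40 / 20 = 0.52

Verification: Binomial(20, 0.52) has E[X] = 10.40 ✓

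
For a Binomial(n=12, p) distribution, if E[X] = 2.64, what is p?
p = 0.22

For a Binomial(n, p) distribution:
E[X] = n × p

Given n = 12 and E[X] = 2.64:
2.64 = 12 × p
p = 2.64 / 12 = 0.22

Verification: Binomial(12, 0.22) has E[X] = 2.64 ✓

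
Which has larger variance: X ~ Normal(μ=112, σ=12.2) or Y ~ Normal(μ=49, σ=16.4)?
Y has larger variance (268.9600 > 148.8400)

Compute the variance for each distribution:

X ~ Normal(μ=112, σ=12.2):
Var(X) = 148.8400

Y ~ Normal(μ=49, σ=16.4):
Var(Y) = 268.9600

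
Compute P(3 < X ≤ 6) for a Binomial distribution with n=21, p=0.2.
0.521112

We have X ~ Binomial(n=21, p=0.2).

To find P(3 < X ≤ 6), we use:
P(3 < X ≤ 6) = P(X ≤ 6) - P(X ≤ 3)
                 = F(6) - F(3)
                 = 0.891488 - 0.370376
                 = 0.521112

So there's approximately a 52.1% chance that X falls in this range.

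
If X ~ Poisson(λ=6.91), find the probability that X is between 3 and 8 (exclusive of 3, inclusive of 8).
0.654168

We have X ~ Poisson(λ=6.91).

To find P(3 < X ≤ 8), we use:
P(3 < X ≤ 8) = P(X ≤ 8) - P(X ≤ 3)
                 = F(8) - F(3)
                 = 0.740748 - 0.086579
                 = 0.654168

So there's approximately a 65.4% chance that X falls in this range.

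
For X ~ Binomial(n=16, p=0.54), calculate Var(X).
3.9744

We have X ~ Binomial(n=16, p=0.54).

For a Binomial distribution with n=16, p=0.54:
Var(X) = 3.9744

The variance measures the spread of the distribution around the mean.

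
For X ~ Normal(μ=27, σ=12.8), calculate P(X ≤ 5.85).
0.049232

We have X ~ Normal(μ=27, σ=12.8).

The CDF gives us P(X ≤ k).

Using the CDF:
P(X ≤ 5.85) = 0.049232

This means there's approximately a 4.9% chance that X is at most 5.85.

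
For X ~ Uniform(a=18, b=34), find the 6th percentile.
18.9600

We have X ~ Uniform(a=18, b=34).

We want to find x such that P(X ≤ x) = 0.06.

This is the 6th percentile, which means 6% of values fall below this point.

Using the inverse CDF (quantile function):
x = F⁻¹(0.06) = 18.9600

Verification: P(X ≤ 18.9600) = 0.06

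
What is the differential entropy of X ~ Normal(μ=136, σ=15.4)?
4.1533 nats

We have X ~ Normal(μ=136, σ=15.4).

The differential entropy measures the uncertainty or information content of the distribution.

For a Normal distribution with μ=136, σ=15.4:
h(X) = 4.1533 nats

(In bits, this would be 5.9920 bits.)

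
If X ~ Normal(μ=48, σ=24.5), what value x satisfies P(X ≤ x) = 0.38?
40.5157

We have X ~ Normal(μ=48, σ=24.5).

We want to find x such that P(X ≤ x) = 0.38.

This is the 38th percentile, which means 38% of values fall below this point.

Using the inverse CDF (quantile function):
x = F⁻¹(0.38) = 40.5157

Verification: P(X ≤ 40.5157) = 0.38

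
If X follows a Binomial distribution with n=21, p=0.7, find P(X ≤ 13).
0.277007

We have X ~ Binomial(n=21, p=0.7).

The CDF gives us P(X ≤ k).

Using the CDF:
P(X ≤ 13) = 0.277007

This means there's approximately a 27.7% chance that X is at most 13.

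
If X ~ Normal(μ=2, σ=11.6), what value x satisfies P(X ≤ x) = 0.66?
6.7846

We have X ~ Normal(μ=2, σ=11.6).

We want to find x such that P(X ≤ x) = 0.66.

This is the 66th percentile, which means 66% of values fall below this point.

Using the inverse CDF (quantile function):
x = F⁻¹(0.66) = 6.7846

Verification: P(X ≤ 6.7846) = 0.66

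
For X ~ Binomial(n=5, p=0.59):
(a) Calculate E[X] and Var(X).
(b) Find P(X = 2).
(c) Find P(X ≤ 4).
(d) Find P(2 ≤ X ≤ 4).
(a) E[X] = 2.9500, Var(X) = 1.2095
(b) P(X = 2) = 0.239914
(c) P(X ≤ 4) = 0.928508
(d) P(2 ≤ X ≤ 4) = 0.833562

We have X ~ Binomial(n=5, p=0.59).

(a) Moments:
E[X] = 2.9500
Var(X) = 1.2095
σ = √Var(X) = 1.0998

(b) Point probability using PMF:
P(X = 2) = 0.239914

(c) Cumulative probability using CDF:
P(X ≤ 4) = F(4) = 0.928508

(d) Range probability:
P(2 ≤ X ≤ 4) = P(X ≤ 4) - P(X ≤ 1)
                   = F(4) - F(1)
                   = 0.928508 - 0.094946
                   = 0.833562

This means approximately 83.4% of outcomes fall in the interval [2, 4].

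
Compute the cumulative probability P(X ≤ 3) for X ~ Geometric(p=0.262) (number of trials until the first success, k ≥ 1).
0.598053

We have X ~ Geometric(p=0.262) (number of trials until the first success, k ≥ 1).

The CDF gives us P(X ≤ k).

Using the CDF:
P(X ≤ 3) = 0.598053

This means there's approximately a 59.8% chance that X is at most 3.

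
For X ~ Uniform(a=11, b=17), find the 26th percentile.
12.5600

We have X ~ Uniform(a=11, b=17).

We want to find x such that P(X ≤ x) = 0.26.

This is the 26th percentile, which means 26% of values fall below this point.

Using the inverse CDF (quantile function):
x = F⁻¹(0.26) = 12.5600

Verification: P(X ≤ 12.5600) = 0.26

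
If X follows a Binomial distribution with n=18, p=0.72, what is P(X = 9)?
0.026744

We have X ~ Binomial(n=18, p=0.72).

For a Binomial distribution, the PMF gives us the probability of each outcome.

Using the PMF formula:
P(X = 9) = 0.026744

Rounded to 4 decimal places: 0.0267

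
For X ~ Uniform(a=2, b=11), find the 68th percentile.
8.1200

We have X ~ Uniform(a=2, b=11).

We want to find x such that P(X ≤ x) = 0.68.

This is the 68th percentile, which means 68% of values fall below this point.

Using the inverse CDF (quantile function):
x = F⁻¹(0.68) = 8.1200

Verification: P(X ≤ 8.1200) = 0.68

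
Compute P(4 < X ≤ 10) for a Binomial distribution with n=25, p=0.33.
0.781764

We have X ~ Binomial(n=25, p=0.33).

To find P(4 < X ≤ 10), we use:
P(4 < X ≤ 10) = P(X ≤ 10) - P(X ≤ 4)
                 = F(10) - F(4)
                 = 0.831353 - 0.049589
                 = 0.781764

So there's approximately a 78.2% chance that X falls in this range.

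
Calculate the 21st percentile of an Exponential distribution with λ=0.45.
0.5238

We have X ~ Exponential(λ=0.45).

We want to find x such that P(X ≤ x) = 0.21.

This is the 21st percentile, which means 21% of values fall below this point.

Using the inverse CDF (quantile function):
x = F⁻¹(0.21) = 0.5238

Verification: P(X ≤ 0.5238) = 0.21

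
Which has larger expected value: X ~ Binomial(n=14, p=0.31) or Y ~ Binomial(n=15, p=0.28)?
X has larger mean (4.3400 > 4.2000)

Compute the expected value for each distribution:

X ~ Binomial(n=14, p=0.31):
E[X] = 4.3400

Y ~ Binomial(n=15, p=0.28):
E[Y] = 4.2000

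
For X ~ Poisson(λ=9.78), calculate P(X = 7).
0.096060

We have X ~ Poisson(λ=9.78).

For a Poisson distribution, the PMF gives us the probability of each outcome.

Using the PMF formula:
P(X = 7) = 0.096060

Rounded to 4 decimal places: 0.0961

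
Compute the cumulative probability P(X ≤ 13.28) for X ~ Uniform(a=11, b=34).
0.099130

We have X ~ Uniform(a=11, b=34).

The CDF gives us P(X ≤ k).

Using the CDF:
P(X ≤ 13.28) = 0.099130

This means there's approximately a 9.9% chance that X is at most 13.28.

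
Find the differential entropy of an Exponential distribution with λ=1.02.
0.9802 nats

We have X ~ Exponential(λ=1.02).

The differential entropy measures the uncertainty or information content of the distribution.

For an Exponential distribution with λ=1.02:
h(X) = 0.9802 nats

(In bits, this would be 1.4141 bits.)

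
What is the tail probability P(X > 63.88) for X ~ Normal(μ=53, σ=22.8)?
0.316612

We have X ~ Normal(μ=53, σ=22.8).

P(X > 63.88) = 1 - P(X ≤ 63.88)
                = 1 - F(63.88)
                = 1 - 0.683388
                = 0.316612

So there's approximately a 31.7% chance that X exceeds 63.88.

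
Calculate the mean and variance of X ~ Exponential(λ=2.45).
E[X] = 0.4082, Var(X) = 0.1666

We have X ~ Exponential(λ=2.45).

For an Exponential distribution with λ=2.45:

Expected value:
E[X] = 0.4082

Variance:
Var(X) = 0.1666

Standard deviation:
σ = √Var(X) = 0.4082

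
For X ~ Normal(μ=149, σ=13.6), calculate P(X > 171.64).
0.047986

We have X ~ Normal(μ=149, σ=13.6).

P(X > 171.64) = 1 - P(X ≤ 171.64)
                = 1 - F(171.64)
                = 1 - 0.952014
                = 0.047986

So there's approximately a 4.8% chance that X exceeds 171.64.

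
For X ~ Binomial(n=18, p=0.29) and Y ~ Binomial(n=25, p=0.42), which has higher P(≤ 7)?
X has higher probability (P(X ≤ 7) = 0.8800 > P(Y ≤ 7) = 0.1106)

Compute P(≤ 7) for each distribution:

X ~ Binomial(n=18, p=0.29):
P(X ≤ 7) = 0.8800

Y ~ Binomial(n=25, p=0.42):
P(Y ≤ 7) = 0.1106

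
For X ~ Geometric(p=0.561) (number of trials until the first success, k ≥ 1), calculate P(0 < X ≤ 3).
0.915395

We have X ~ Geometric(p=0.561) (number of trials until the first success, k ≥ 1).

To find P(0 < X ≤ 3), we use:
P(0 < X ≤ 3) = P(X ≤ 3) - P(X ≤ 0)
                 = F(3) - F(0)
                 = 0.915395 - 0.000000
                 = 0.915395

So there's approximately a 91.5% chance that X falls in this range.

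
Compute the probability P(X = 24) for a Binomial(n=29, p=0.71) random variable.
0.065591

We have X ~ Binomial(n=29, p=0.71).

For a Binomial distribution, the PMF gives us the probability of each outcome.

Using the PMF formula:
P(X = 24) = 0.065591

Rounded to 4 decimal places: 0.0656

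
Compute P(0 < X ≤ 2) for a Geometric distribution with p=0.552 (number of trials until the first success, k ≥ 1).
0.799296

We have X ~ Geometric(p=0.552) (number of trials until the first success, k ≥ 1).

To find P(0 < X ≤ 2), we use:
P(0 < X ≤ 2) = P(X ≤ 2) - P(X ≤ 0)
                 = F(2) - F(0)
                 = 0.799296 - 0.000000
                 = 0.799296

So there's approximately a 79.9% chance that X falls in this range.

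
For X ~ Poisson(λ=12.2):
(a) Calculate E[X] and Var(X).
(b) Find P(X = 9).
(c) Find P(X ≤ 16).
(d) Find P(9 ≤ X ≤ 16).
(a) E[X] = 12.2000, Var(X) = 12.2000
(b) P(X = 9) = 0.083001
(c) P(X ≤ 16) = 0.887489
(d) P(9 ≤ X ≤ 16) = 0.745134

We have X ~ Poisson(λ=12.2).

(a) Moments:
E[X] = 12.2000
Var(X) = 12.2000
σ = √Var(X) = 3.4928

(b) Point probability using PMF:
P(X = 9) = 0.083001

(c) Cumulative probability using CDF:
P(X ≤ 16) = F(16) = 0.887489

(d) Range probability:
P(9 ≤ X ≤ 16) = P(X ≤ 16) - P(X ≤ 8)
                   = F(16) - F(8)
                   = 0.887489 - 0.142355
                   = 0.745134

This means approximately 74.5% of outcomes fall in the interval [9, 16].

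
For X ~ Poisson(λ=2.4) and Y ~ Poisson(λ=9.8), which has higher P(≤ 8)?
X has higher probability (P(X ≤ 8) = 0.9991 > P(Y ≤ 8) = 0.3558)

Compute P(≤ 8) for each distribution:

X ~ Poisson(λ=2.4):
P(X ≤ 8) = 0.9991

Y ~ Poisson(λ=9.8):
P(Y ≤ 8) = 0.3558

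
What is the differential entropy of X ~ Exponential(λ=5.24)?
-0.6563 nats

We have X ~ Exponential(λ=5.24).

The differential entropy measures the uncertainty or information content of the distribution.

For an Exponential distribution with λ=5.24:
h(X) = -0.6563 nats

(In bits, this would be -0.9469 bits.)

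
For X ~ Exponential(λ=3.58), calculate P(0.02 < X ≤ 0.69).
0.846335

We have X ~ Exponential(λ=3.58).

To find P(0.02 < X ≤ 0.69), we use:
P(0.02 < X ≤ 0.69) = P(X ≤ 0.69) - P(X ≤ 0.02)
                 = F(0.69) - F(0.02)
                 = 0.915432 - 0.069097
                 = 0.846335

So there's approximately a 84.6% chance that X falls in this range.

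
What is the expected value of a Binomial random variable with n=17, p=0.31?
5.2700

We have X ~ Binomial(n=17, p=0.31).

For a Binomial distribution with n=17, p=0.31:
E[X] = 5.2700

This is the expected (average) value of X.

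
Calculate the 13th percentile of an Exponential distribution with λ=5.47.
0.0255

We have X ~ Exponential(λ=5.47).

We want to find x such that P(X ≤ x) = 0.13.

This is the 13th percentile, which means 13% of values fall below this point.

Using the inverse CDF (quantile function):
x = F⁻¹(0.13) = 0.0255

Verification: P(X ≤ 0.0255) = 0.13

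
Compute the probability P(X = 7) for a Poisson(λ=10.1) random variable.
0.087387

We have X ~ Poisson(λ=10.1).

For a Poisson distribution, the PMF gives us the probability of each outcome.

Using the PMF formula:
P(X = 7) = 0.087387

Rounded to 4 decimal places: 0.0874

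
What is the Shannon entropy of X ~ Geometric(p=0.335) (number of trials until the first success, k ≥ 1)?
1.9035 nats

We have X ~ Geometric(p=0.335) (number of trials until the first success, k ≥ 1).

The Shannon entropy measures the uncertainty or information content of the distribution.

For a Geometric distribution with p=0.335 (number of trials until the first success, k ≥ 1):
H(X) = 1.9035 nats

(In bits, this would be 2.7461 bits.)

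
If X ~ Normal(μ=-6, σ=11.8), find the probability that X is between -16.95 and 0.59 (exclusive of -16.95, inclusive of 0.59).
0.535027

We have X ~ Normal(μ=-6, σ=11.8).

To find P(-16.95 < X ≤ 0.59), we use:
P(-16.95 < X ≤ 0.59) = P(X ≤ 0.59) - P(X ≤ -16.95)
                 = F(0.59) - F(-16.95)
                 = 0.711740 - 0.176713
                 = 0.535027

So there's approximately a 53.5% chance that X falls in this range.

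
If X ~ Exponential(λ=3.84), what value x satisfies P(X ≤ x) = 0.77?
0.3827

We have X ~ Exponential(λ=3.84).

We want to find x such that P(X ≤ x) = 0.77.

This is the 77th percentile, which means 77% of values fall below this point.

Using the inverse CDF (quantile function):
x = F⁻¹(0.77) = 0.3827

Verification: P(X ≤ 0.3827) = 0.77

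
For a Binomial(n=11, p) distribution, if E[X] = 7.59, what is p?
p = 0.69

For a Binomial(n, p) distribution:
E[X] = n × p

Given n = 11 and E[X] = 7.59:
7.59 = 11 × p
p = 7.59 / 11 = 0.69

Verification: Binomial(11, 0.69) has E[X] = 7.59 ✓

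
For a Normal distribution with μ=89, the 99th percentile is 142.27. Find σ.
σ = 22.8986

For X ~ Normal(μ, σ), the p-th percentile satisfies x = μ + z_p × σ,
where z_p = Φ⁻¹(p) is the standard normal quantile.

Step 1: z_{0.99} = Φ⁻¹(0.99) = 2.3263

Step 2: Solve for σ:
142.27 = 89 + 2.3263 × σ
σ = (142.27 - 89) / 2.3263
σ = 53.27 / 2.3263
σ = 22.8986

Verification: μ + z × σ = 89 + 2.3263 × 22.8986 = 142.27 ✓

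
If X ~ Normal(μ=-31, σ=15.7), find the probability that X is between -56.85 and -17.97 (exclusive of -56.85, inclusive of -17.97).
0.746882

We have X ~ Normal(μ=-31, σ=15.7).

To find P(-56.85 < X ≤ -17.97), we use:
P(-56.85 < X ≤ -17.97) = P(X ≤ -17.97) - P(X ≤ -56.85)
                 = F(-17.97) - F(-56.85)
                 = 0.796713 - 0.049831
                 = 0.746882

So there's approximately a 74.7% chance that X falls in this range.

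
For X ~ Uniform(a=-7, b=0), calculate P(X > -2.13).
0.304286

We have X ~ Uniform(a=-7, b=0).

P(X > -2.13) = 1 - P(X ≤ -2.13)
                = 1 - F(-2.13)
                = 1 - 0.695714
                = 0.304286

So there's approximately a 30.4% chance that X exceeds -2.13.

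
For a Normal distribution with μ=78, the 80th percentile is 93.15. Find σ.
σ = 18.0010

For X ~ Normal(μ, σ), the p-th percentile satisfies x = μ + z_p × σ,
where z_p = Φ⁻¹(p) is the standard normal quantile.

Step 1: z_{0.8} = Φ⁻¹(0.8) = 0.8416

Step 2: Solve for σ:
93.15 = 78 + 0.8416 × σ
σ = (93.15 - 78) / 0.8416
σ = 15.15 / 0.8416
σ = 18.0010

Verification: μ + z × σ = 78 + 0.8416 × 18.0010 = 93.15 ✓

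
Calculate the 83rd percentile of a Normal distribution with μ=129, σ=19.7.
147.7971

We have X ~ Normal(μ=129, σ=19.7).

We want to find x such that P(X ≤ x) = 0.83.

This is the 83rd percentile, which means 83% of values fall below this point.

Using the inverse CDF (quantile function):
x = F⁻¹(0.83) = 147.7971

Verification: P(X ≤ 147.7971) = 0.83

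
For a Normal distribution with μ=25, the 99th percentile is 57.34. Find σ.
σ = 13.9016

For X ~ Normal(μ, σ), the p-th percentile satisfies x = μ + z_p × σ,
where z_p = Φ⁻¹(p) is the standard normal quantile.

Step 1: z_{0.99} = Φ⁻¹(0.99) = 2.3263

Step 2: Solve for σ:
57.34 = 25 + 2.3263 × σ
σ = (57.34 - 25) / 2.3263
σ = 32.34 / 2.3263
σ = 13.9016

Verification: μ + z × σ = 25 + 2.3263 × 13.9016 = 57.34 ✓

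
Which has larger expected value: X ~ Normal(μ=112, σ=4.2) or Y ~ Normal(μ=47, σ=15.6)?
X has larger mean (112.0000 > 47.0000)

Compute the expected value for each distribution:

X ~ Normal(μ=112, σ=4.2):
E[X] = 112.0000

Y ~ Normal(μ=47, σ=15.6):
E[Y] = 47.0000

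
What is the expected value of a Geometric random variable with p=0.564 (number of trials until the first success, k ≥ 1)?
1.7730

We have X ~ Geometric(p=0.564) (number of trials until the first success, k ≥ 1).

For a Geometric distribution with p=0.564 (number of trials until the first success, k ≥ 1):
E[X] = 1.7730

This is the expected (average) value of X.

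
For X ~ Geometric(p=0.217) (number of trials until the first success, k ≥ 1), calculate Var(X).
16.6281

We have X ~ Geometric(p=0.217) (number of trials until the first success, k ≥ 1).

For a Geometric distribution with p=0.217 (number of trials until the first success, k ≥ 1):
Var(X) = 16.6281

The variance measures the spread of the distribution around the mean.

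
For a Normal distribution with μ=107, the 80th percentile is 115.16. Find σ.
σ = 9.6956

For X ~ Normal(μ, σ), the p-th percentile satisfies x = μ + z_p × σ,
where z_p = Φ⁻¹(p) is the standard normal quantile.

Step 1: z_{0.8} = Φ⁻¹(0.8) = 0.8416

Step 2: Solve for σ:
115.16 = 107 + 0.8416 × σ
σ = (115.16 - 107) / 0.8416
σ = 8.16 / 0.8416
σ = 9.6956

Verification: μ + z × σ = 107 + 0.8416 × 9.6956 = 115.16 ✓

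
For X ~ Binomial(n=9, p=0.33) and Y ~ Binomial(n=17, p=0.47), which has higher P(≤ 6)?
X has higher probability (P(X ≤ 6) = 0.9922 > P(Y ≤ 6) = 0.2359)

Compute P(≤ 6) for each distribution:

X ~ Binomial(n=9, p=0.33):
P(X ≤ 6) = 0.9922

Y ~ Binomial(n=17, p=0.47):
P(Y ≤ 6) = 0.2359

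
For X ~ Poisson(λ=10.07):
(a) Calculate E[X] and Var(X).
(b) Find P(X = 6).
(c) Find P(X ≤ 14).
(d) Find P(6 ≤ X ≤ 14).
(a) E[X] = 10.0700, Var(X) = 10.0700
(b) P(X = 6) = 0.061305
(c) P(X ≤ 14) = 0.912845
(d) P(6 ≤ X ≤ 14) = 0.848361

We have X ~ Poisson(λ=10.07).

(a) Moments:
E[X] = 10.0700
Var(X) = 10.0700
σ = √Var(X) = 3.1733

(b) Point probability using PMF:
P(X = 6) = 0.061305

(c) Cumulative probability using CDF:
P(X ≤ 14) = F(14) = 0.912845

(d) Range probability:
P(6 ≤ X ≤ 14) = P(X ≤ 14) - P(X ≤ 5)
                   = F(14) - F(5)
                   = 0.912845 - 0.064484
                   = 0.848361

This means approximately 84.8% of outcomes fall in the interval [6, 14].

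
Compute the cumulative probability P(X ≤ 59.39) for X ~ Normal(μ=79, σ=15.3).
0.099974

We have X ~ Normal(μ=79, σ=15.3).

The CDF gives us P(X ≤ k).

Using the CDF:
P(X ≤ 59.39) = 0.099974

This means there's approximately a 10.0% chance that X is at most 59.39.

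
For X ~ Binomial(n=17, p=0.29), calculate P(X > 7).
0.088371

We have X ~ Binomial(n=17, p=0.29).

P(X > 7) = 1 - P(X ≤ 7)
                = 1 - F(7)
                = 1 - 0.911629
                = 0.088371

So there's approximately a 8.8% chance that X exceeds 7.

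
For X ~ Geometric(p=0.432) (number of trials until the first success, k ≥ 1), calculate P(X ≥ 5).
0.104086

We have X ~ Geometric(p=0.432) (number of trials until the first success, k ≥ 1).

For discrete distributions, P(X ≥ 5) = 1 - P(X ≤ 4).

P(X ≤ 4) = 0.895914
P(X ≥ 5) = 1 - 0.895914 = 0.104086

So there's approximately a 10.4% chance that X is at least 5.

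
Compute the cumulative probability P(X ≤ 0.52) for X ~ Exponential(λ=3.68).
0.852452

We have X ~ Exponential(λ=3.68).

The CDF gives us P(X ≤ k).

Using the CDF:
P(X ≤ 0.52) = 0.852452

This means there's approximately a 85.2% chance that X is at most 0.52.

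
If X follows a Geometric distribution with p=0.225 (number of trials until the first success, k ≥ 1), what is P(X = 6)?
0.062906

We have X ~ Geometric(p=0.225) (number of trials until the first success, k ≥ 1).

For a Geometric distribution, the PMF gives us the probability of each outcome.

Using the PMF formula:
P(X = 6) = 0.062906

Rounded to 4 decimal places: 0.0629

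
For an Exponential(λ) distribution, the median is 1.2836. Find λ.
λ = 0.5400

For X ~ Exponential(λ), the CDF is F(x) = 1 - e^(-λx).
The median m satisfies F(m) = 0.5:
1 - e^(-λm) = 0.5
e^(-λm) = 0.5
λm = ln(2)
m = ln(2) / λ

Given m = 1.2836:
λ = ln(2) / 1.2836 = 0.693147 / 1.2836 = 0.5400

Verification: ln(2) / 0.5400 = 1.2836 ✓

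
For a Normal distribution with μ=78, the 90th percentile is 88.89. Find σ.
σ = 8.4975

For X ~ Normal(μ, σ), the p-th percentile satisfies x = μ + z_p × σ,
where z_p = Φ⁻¹(p) is the standard normal quantile.

Step 1: z_{0.9} = Φ⁻¹(0.9) = 1.2816

Step 2: Solve for σ:
88.89 = 78 + 1.2816 × σ
σ = (88.89 - 78) / 1.2816
σ = 10.89 / 1.2816
σ = 8.4975

Verification: μ + z × σ = 78 + 1.2816 × 8.4975 = 88.89 ✓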